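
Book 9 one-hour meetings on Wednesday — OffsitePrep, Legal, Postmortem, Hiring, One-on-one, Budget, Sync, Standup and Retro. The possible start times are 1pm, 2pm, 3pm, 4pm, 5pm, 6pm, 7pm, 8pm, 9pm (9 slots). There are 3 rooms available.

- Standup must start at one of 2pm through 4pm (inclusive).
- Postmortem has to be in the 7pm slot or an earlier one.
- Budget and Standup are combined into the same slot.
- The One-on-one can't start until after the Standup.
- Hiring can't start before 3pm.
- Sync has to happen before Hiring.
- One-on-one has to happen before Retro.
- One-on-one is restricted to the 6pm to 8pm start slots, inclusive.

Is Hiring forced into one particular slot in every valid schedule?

No

Hiring can be 3pm (e.g. Budget in 2pm, Legal in 2pm, Retro in 7pm, One-on-one in 6pm, Postmortem in 1pm, Standup in 2pm, Sync in 1pm, OffsitePrep in 1pm, Hiring in 3pm) or 4pm (e.g. Hiring in 4pm, Standup in 2pm, Sync in 1pm, Retro in 7pm, OffsitePrep in 1pm, Postmortem in 1pm, One-on-one in 6pm, Legal in 2pm, Budget in 2pm).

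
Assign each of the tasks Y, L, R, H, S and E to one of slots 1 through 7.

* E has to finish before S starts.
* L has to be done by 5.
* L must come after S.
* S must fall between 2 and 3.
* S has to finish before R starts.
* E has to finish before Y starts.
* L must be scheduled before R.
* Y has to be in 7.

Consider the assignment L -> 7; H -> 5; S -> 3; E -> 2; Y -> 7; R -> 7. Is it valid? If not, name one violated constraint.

No. L has to be done by 5 is not satisfied.

L must come after S — holds.
S must fall between 2 and 3 — holds.
S has to finish before R starts — holds.
Y has to be in 7 — holds.
L must be scheduled before R — violated.
L has to be done by 5 — violated.
E has to finish before S starts — holds.
E has to finish before Y starts — holds.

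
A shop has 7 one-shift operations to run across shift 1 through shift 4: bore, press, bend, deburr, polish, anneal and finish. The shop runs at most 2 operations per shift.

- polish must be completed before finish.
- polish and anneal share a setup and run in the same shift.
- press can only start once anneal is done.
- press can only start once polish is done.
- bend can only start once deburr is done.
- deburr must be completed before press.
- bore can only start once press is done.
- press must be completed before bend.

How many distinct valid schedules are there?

3

Enumerating: polish in shift 2, anneal in shift 2, deburr in shift 1, bore in shift 4, finish in shift 3, press in shift 3, bend in shift 4 | anneal -> shift 1, polish -> shift 1, bore -> shift 4, bend -> shift 4, deburr -> shift 2, finish -> shift 2, press -> shift 3 | bend -> shift 4, bore -> shift 4, anneal -> shift 1, press -> shift 3, deburr -> shift 2, finish -> shift 3, polish -> shift 1.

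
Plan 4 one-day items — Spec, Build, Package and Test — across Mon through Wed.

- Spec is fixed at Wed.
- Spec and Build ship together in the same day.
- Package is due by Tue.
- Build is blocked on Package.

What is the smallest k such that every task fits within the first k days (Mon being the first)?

The precedence chain requires at least 2 distinct days.
Spec can't be placed before Wed — that is day 3 counting from Mon — so the schedule must run through at least 3 days.
3 works (last occupied day: Wed): for example Spec in Wed; Package in Mon; Build in Wed; Test in Mon.

3 days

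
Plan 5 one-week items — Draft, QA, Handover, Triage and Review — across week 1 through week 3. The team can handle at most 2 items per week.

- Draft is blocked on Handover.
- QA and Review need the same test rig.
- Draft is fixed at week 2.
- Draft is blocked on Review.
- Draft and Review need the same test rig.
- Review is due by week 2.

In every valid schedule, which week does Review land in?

Review's window is week 1–week 2.
Draft is fixed at week 2, and Review can't share a week with Draft.
So Review must be week 1.

week 1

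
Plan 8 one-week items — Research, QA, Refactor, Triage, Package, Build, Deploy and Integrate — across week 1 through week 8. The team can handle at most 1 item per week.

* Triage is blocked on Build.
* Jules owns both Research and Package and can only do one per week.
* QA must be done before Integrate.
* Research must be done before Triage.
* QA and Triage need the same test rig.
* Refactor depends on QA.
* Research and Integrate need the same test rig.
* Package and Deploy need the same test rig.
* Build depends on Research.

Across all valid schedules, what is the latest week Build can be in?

Precedence pushes Build to at least week 2; downstream work caps Build at week 7.
Build at week 7 is achievable: Refactor=week 3; Build=week 7; Research=week 1; QA=week 2; Deploy=week 6; Package=week 5; Triage=week 8; Integrate=week 4.

week 7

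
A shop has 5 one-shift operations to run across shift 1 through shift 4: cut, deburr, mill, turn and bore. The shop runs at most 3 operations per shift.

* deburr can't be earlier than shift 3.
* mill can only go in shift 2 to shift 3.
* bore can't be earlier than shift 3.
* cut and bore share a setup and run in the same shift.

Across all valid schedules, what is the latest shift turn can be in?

turn at shift 4 is achievable: turn -> shift 4, cut -> shift 3, mill -> shift 2, bore -> shift 3, deburr -> shift 3.

shift 4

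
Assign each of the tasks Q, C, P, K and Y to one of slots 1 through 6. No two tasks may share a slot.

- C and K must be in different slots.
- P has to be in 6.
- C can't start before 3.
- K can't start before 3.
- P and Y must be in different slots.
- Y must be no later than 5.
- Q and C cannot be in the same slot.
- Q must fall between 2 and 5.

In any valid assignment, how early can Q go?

Q is available from 2; Q's own window allows nothing later than 5.
Q at 2 is achievable: P in 6; Y in 1; K in 4; Q in 2; C in 3.

2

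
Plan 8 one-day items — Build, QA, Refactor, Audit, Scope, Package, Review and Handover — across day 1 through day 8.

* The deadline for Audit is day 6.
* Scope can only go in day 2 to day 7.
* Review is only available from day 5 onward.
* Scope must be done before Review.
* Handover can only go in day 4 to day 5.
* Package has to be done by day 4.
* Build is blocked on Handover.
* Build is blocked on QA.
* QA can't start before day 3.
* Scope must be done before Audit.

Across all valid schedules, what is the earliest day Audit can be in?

Precedence pushes Audit to at least day 3; Audit's own window allows nothing later than day 6.
Audit at day 3 is achievable: Scope in day 2, Audit in day 3, Build in day 5, Package in day 1, Handover in day 4, Review in day 5, QA in day 3, Refactor in day 1.

day 3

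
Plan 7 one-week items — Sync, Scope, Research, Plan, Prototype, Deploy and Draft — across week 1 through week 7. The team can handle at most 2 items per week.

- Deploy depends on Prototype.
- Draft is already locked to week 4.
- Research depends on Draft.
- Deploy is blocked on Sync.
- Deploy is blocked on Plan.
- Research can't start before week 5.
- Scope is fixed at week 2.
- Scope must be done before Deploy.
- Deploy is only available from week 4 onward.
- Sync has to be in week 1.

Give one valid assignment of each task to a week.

Scope=week 2, Research=week 5, Plan=week 1, Deploy=week 4, Sync=week 1, Draft=week 4, Prototype=week 2

Checking: Prototype(week 2) before Deploy(week 4); Plan(week 1) before Deploy(week 4); Sync(week 1) before Deploy(week 4); Scope(week 2) before Deploy(week 4); Draft(week 4) before Research(week 5); Scope=week 2 in [week 2,week 2]; Research=week 5 in [week 5,week 7]; Deploy=week 4 in [week 4,week 7]; Sync=week 1 in [week 1,week 1]; Draft=week 4 in [week 4,week 4]; max 2 per week (cap 2).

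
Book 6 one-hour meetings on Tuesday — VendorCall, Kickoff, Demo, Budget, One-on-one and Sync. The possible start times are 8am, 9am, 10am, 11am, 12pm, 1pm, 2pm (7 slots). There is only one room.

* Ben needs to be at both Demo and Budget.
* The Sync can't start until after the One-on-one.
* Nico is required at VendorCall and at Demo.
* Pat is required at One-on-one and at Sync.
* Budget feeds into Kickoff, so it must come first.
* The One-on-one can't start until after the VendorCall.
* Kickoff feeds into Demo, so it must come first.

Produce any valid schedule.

Budget -> 8am; VendorCall -> 10am; Demo -> 12pm; Sync -> 1pm; One-on-one -> 11am; Kickoff -> 9am

Checking: VendorCall(10am) before One-on-one(11am); One-on-one(11am) before Sync(1pm); Kickoff(9am) before Demo(12pm); Budget(8am) before Kickoff(9am); One-on-one(11am) != Sync(1pm); Demo(12pm) != Budget(8am); VendorCall(10am) != Demo(12pm); max 1 per slot (cap 1).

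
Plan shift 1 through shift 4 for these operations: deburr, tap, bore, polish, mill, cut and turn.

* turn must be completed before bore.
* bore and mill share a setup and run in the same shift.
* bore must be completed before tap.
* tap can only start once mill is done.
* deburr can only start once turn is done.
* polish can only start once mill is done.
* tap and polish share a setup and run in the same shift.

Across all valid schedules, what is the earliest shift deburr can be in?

shift 2

Precedence pushes deburr to at least shift 2.
deburr at shift 2 is achievable: polish in shift 3, turn in shift 1, bore in shift 2, deburr in shift 2, tap in shift 3, cut in shift 1, mill in shift 2.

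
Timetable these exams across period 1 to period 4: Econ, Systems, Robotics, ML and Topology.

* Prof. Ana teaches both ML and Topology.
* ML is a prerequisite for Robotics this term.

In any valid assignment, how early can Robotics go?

period 2

Precedence pushes Robotics to at least period 2.
Robotics at period 2 is achievable: Topology -> period 2; Econ -> period 1; Robotics -> period 2; Systems -> period 1; ML -> period 1.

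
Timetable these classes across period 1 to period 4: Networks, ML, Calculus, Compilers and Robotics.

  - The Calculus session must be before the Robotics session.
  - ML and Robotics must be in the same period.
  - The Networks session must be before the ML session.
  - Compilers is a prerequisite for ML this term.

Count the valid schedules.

36

Splitting on Networks: it can be period 1 (14), period 2 (13), period 3 (9). Listing each branch's schedules as (ML, Calculus, Compilers, Robotics) by period number:
Networks=period 1: (2,1,1,2) (3,1,1,3) (3,1,2,3) (3,2,1,3) (3,2,2,3) (4,1,1,4) (4,1,2,4) (4,1,3,4) (4,2,1,4) (4,2,2,4) (4,2,3,4) (4,3,1,4) (4,3,2,4) (4,3,3,4) — 14.
Networks=period 2: (3,1,1,3) (3,1,2,3) (3,2,1,3) (3,2,2,3) (4,1,1,4) (4,1,2,4) (4,1,3,4) (4,2,1,4) (4,2,2,4) (4,2,3,4) (4,3,1,4) (4,3,2,4) (4,3,3,4) — 13.
Networks=period 3: (4,1,1,4) (4,1,2,4) (4,1,3,4) (4,2,1,4) (4,2,2,4) (4,2,3,4) (4,3,1,4) (4,3,2,4) (4,3,3,4) — 9.
Summing: 14 + 13 + 9 = 36.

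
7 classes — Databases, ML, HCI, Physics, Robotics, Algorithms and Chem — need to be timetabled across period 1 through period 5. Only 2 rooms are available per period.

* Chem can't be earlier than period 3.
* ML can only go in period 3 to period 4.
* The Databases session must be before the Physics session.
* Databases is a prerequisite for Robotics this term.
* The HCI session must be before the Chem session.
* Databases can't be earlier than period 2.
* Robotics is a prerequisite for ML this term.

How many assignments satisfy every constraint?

60

Splitting on HCI: it can be period 1 (26), period 2 (19), period 3 (9), period 4 (6). Listing each branch's schedules as (Databases, ML, Physics, Robotics, Algorithms, Chem) by period number:
HCI=period 1: (2,4,3,3,1,4) (2,4,3,3,1,5) (2,4,3,3,2,4) (2,4,3,3,2,5) (2,4,3,3,4,5) (2,4,3,3,5,4) (2,4,3,3,5,5) (2,4,4,3,1,3) (2,4,4,3,1,5) (2,4,4,3,2,3) (2,4,4,3,2,5) (2,4,4,3,3,5) (2,4,4,3,5,3) (2,4,4,3,5,5) (2,4,5,3,1,3) (2,4,5,3,1,4) (2,4,5,3,1,5) (2,4,5,3,2,3) (2,4,5,3,2,4) (2,4,5,3,2,5) (2,4,5,3,3,4) (2,4,5,3,3,5) (2,4,5,3,4,3) (2,4,5,3,4,5) (2,4,5,3,5,3) (2,4,5,3,5,4) — 26.
HCI=period 2: (2,4,3,3,1,4) (2,4,3,3,1,5) (2,4,3,3,4,5) (2,4,3,3,5,4) (2,4,3,3,5,5) (2,4,4,3,1,3) (2,4,4,3,1,5) (2,4,4,3,3,5) (2,4,4,3,5,3) (2,4,4,3,5,5) (2,4,5,3,1,3) (2,4,5,3,1,4) (2,4,5,3,1,5) (2,4,5,3,3,4) (2,4,5,3,3,5) (2,4,5,3,4,3) (2,4,5,3,4,5) (2,4,5,3,5,3) (2,4,5,3,5,4) — 19.
HCI=period 3: (2,4,4,3,1,5) (2,4,4,3,2,5) (2,4,4,3,5,5) (2,4,5,3,1,4) (2,4,5,3,1,5) (2,4,5,3,2,4) (2,4,5,3,2,5) (2,4,5,3,4,5) (2,4,5,3,5,4) — 9.
HCI=period 4: (2,4,3,3,1,5) (2,4,3,3,2,5) (2,4,3,3,5,5) (2,4,5,3,1,5) (2,4,5,3,2,5) (2,4,5,3,3,5) — 6.
Summing: 26 + 19 + 9 + 6 = 60.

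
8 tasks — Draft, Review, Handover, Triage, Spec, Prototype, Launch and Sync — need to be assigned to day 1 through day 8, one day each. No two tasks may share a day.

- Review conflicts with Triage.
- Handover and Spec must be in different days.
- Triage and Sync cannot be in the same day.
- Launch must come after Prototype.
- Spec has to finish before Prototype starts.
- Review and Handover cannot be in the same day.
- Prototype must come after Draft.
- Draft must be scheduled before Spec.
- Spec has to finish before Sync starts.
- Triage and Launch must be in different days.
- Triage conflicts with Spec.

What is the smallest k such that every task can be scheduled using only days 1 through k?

8

The precedence chain requires at least 4 distinct days.
With at most 1 per day and 8 tasks, at least 8 days are needed.
8 works (last occupied day: day 8): for example Launch -> day 4; Prototype -> day 3; Review -> day 6; Sync -> day 5; Handover -> day 7; Triage -> day 8; Spec -> day 2; Draft -> day 1.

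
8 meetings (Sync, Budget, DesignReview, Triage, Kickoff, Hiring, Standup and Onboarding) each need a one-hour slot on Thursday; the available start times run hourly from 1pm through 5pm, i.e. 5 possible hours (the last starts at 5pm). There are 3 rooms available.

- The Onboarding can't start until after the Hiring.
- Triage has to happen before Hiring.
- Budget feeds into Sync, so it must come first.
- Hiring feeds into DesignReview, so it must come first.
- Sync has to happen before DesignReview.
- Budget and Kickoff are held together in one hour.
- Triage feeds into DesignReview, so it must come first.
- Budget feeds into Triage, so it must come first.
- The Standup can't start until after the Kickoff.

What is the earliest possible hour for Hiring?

Precedence pushes Hiring to at least 3pm; downstream work caps Hiring at 4pm.
Hiring at 3pm is achievable: Sync=2pm, Budget=1pm, Standup=2pm, Triage=2pm, DesignReview=4pm, Onboarding=4pm, Kickoff=1pm, Hiring=3pm.

3pm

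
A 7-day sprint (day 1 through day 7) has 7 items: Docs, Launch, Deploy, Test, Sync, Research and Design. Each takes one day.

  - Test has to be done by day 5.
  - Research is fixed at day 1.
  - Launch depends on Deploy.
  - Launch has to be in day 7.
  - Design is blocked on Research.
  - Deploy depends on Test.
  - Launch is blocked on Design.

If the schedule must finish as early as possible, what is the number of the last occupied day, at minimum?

The precedence chain requires at least 3 distinct days.
Launch can't be placed before day 7, so the schedule must run through at least day 7.
7 works (last occupied day: day 7): for example Sync in day 1, Research in day 1, Docs in day 1, Deploy in day 2, Design in day 2, Test in day 1, Launch in day 7.

7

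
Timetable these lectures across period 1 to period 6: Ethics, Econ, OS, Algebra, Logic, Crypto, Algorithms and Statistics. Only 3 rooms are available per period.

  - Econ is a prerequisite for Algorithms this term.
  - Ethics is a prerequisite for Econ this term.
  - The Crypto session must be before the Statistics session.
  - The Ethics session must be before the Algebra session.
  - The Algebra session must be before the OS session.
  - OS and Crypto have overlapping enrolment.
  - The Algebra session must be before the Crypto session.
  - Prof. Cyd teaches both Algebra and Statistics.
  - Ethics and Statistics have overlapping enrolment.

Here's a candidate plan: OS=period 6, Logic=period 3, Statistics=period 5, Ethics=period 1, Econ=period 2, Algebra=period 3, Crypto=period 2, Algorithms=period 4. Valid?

The Ethics session must be before the Algebra session — holds.
OS and Crypto have overlapping enrolment — holds.
Ethics is a prerequisite for Econ this term — holds.
The Crypto session must be before the Statistics session — holds.
Ethics and Statistics have overlapping enrolment — holds.
Prof. Cyd teaches both Algebra and Statistics — holds.
Econ is a prerequisite for Algorithms this term — holds.
Only 3 rooms are available per period — holds.
The Algebra session must be before the OS session — holds.
The Algebra session must be before the Crypto session — violated.

No — it violates: The Algebra session must be before the Crypto session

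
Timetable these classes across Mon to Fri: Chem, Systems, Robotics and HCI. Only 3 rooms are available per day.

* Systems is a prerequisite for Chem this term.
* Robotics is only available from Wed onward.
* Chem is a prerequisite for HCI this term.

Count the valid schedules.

Splitting on Chem: it can be Tue (9), Wed (12), Thu (9). Listing each branch's schedules as (Systems, Robotics, HCI):
Chem=Tue: (Mon,Wed,Wed) (Mon,Wed,Thu) (Mon,Wed,Fri) (Mon,Thu,Wed) (Mon,Thu,Thu) (Mon,Thu,Fri) (Mon,Fri,Wed) (Mon,Fri,Thu) (Mon,Fri,Fri) — 9.
Chem=Wed: (Mon,Wed,Thu) (Mon,Wed,Fri) (Mon,Thu,Thu) (Mon,Thu,Fri) (Mon,Fri,Thu) (Mon,Fri,Fri) (Tue,Wed,Thu) (Tue,Wed,Fri) (Tue,Thu,Thu) (Tue,Thu,Fri) (Tue,Fri,Thu) (Tue,Fri,Fri) — 12.
Chem=Thu: (Mon,Wed,Fri) (Mon,Thu,Fri) (Mon,Fri,Fri) (Tue,Wed,Fri) (Tue,Thu,Fri) (Tue,Fri,Fri) (Wed,Wed,Fri) (Wed,Thu,Fri) (Wed,Fri,Fri) — 9.
Summing: 9 + 12 + 9 = 30.

30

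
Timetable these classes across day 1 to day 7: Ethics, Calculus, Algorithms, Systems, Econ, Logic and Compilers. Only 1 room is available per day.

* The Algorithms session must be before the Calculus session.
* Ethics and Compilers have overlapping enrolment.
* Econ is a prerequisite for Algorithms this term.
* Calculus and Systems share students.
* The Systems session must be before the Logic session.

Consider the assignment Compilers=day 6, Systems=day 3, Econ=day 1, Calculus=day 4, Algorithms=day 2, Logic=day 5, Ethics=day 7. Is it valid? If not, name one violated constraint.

Valid

The Algorithms session must be before the Calculus session — holds.
Econ is a prerequisite for Algorithms this term — holds.
The Systems session must be before the Logic session — holds.
Only 1 room is available per day — holds.
Ethics and Compilers have overlapping enrolment — holds.
Calculus and Systems share students — holds.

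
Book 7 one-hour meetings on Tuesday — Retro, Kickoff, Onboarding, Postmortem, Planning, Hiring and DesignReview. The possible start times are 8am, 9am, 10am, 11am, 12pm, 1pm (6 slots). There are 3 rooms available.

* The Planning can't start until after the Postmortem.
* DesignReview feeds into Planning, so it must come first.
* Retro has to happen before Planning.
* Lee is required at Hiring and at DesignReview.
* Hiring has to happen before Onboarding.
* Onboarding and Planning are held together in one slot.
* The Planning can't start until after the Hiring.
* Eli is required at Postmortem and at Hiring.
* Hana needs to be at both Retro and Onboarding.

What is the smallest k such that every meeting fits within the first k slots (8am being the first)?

3

The precedence chain requires at least 2 distinct slots.
With at most 3 per slot and 7 meetings, at least 3 slots are needed.
3 works (last occupied slot: 10am): for example Onboarding=10am, DesignReview=9am, Planning=10am, Kickoff=8am, Retro=8am, Postmortem=9am, Hiring=8am.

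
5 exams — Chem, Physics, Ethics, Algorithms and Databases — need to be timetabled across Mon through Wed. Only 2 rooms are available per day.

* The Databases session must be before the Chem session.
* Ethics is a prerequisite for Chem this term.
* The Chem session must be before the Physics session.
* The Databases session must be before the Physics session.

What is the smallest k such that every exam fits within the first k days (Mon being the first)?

3

The precedence chain requires at least 3 distinct days.
With at most 2 per day and 5 exams, at least 3 days are needed.
3 works (last occupied day: Wed): for example Chem=Tue; Ethics=Mon; Physics=Wed; Databases=Mon; Algorithms=Tue.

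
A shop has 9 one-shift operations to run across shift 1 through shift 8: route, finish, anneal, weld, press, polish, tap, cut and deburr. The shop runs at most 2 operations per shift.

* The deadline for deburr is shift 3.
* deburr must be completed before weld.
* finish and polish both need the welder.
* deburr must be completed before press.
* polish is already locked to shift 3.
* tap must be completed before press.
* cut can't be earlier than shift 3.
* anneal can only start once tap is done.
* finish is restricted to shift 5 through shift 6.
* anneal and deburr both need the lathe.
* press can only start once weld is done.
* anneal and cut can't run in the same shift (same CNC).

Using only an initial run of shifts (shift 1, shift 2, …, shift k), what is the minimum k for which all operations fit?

The precedence chain requires at least 3 distinct shifts.
With at most 2 per shift and 9 operations, at least 5 shifts are needed.
finish can't be placed before shift 5, so the schedule must run through at least shift 5.
5 works (last occupied shift: shift 5): for example tap -> shift 1, finish -> shift 5, weld -> shift 2, press -> shift 4, cut -> shift 3, deburr -> shift 1, route -> shift 4, anneal -> shift 2, polish -> shift 3.

5 shifts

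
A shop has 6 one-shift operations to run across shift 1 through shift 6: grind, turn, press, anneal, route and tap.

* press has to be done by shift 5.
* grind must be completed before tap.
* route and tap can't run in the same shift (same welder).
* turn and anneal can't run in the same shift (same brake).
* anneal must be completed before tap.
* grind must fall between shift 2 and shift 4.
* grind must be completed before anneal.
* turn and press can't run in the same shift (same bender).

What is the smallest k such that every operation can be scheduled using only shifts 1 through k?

4

The precedence chain requires at least 3 distinct shifts.
Propagating the time windows through the other constraints, tap can't land before shift 4, so the schedule must run through at least shift 4.
4 works (last occupied shift: shift 4): for example anneal in shift 3; press in shift 2; grind in shift 2; turn in shift 1; route in shift 1; tap in shift 4.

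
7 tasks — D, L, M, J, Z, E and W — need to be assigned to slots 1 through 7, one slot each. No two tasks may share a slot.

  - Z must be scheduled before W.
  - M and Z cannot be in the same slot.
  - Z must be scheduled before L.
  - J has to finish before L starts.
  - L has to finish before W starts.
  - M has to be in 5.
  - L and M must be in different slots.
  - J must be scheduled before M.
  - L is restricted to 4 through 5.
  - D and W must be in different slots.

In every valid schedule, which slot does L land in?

L's window is 4–5.
M is fixed at 5, and L can't share a slot with M.
So L must be 4.

4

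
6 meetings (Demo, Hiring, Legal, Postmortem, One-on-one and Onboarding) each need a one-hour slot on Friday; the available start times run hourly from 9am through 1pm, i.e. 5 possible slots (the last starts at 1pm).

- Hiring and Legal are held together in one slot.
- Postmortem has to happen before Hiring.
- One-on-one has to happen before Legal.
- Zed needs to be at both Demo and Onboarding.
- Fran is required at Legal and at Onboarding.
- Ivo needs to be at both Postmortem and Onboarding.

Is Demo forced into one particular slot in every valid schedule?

No

Demo can be 9am (e.g. Demo -> 9am; Legal -> 10am; One-on-one -> 9am; Postmortem -> 9am; Onboarding -> 11am; Hiring -> 10am) or 10am (e.g. Hiring in 10am; Onboarding in 11am; Demo in 10am; Legal in 10am; Postmortem in 9am; One-on-one in 9am).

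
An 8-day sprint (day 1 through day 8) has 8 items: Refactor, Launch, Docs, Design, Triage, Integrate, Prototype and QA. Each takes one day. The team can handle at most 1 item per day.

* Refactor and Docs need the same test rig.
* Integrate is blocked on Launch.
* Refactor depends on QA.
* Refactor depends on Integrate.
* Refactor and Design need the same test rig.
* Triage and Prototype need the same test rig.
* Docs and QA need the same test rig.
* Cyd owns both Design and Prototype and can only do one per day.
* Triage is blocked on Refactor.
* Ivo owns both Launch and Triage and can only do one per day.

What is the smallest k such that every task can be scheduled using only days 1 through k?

The precedence chain requires at least 4 distinct days.
With at most 1 per day and 8 tasks, at least 8 days are needed.
8 works (last occupied day: day 8): for example Design in day 7; Integrate in day 2; QA in day 3; Launch in day 1; Prototype in day 8; Triage in day 5; Refactor in day 4; Docs in day 6.

8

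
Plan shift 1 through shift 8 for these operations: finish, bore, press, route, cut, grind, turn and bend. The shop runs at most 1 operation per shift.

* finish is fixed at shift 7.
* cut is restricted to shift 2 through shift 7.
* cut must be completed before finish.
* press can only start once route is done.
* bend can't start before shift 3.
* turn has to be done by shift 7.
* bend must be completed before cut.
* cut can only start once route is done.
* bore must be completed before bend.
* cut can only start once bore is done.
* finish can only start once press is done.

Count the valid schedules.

46

Splitting on bore: it can be shift 1 (17), shift 2 (17), shift 3 (9), shift 4 (3). Listing each branch's schedules as (finish, press, route, cut, grind, turn, bend) by shift number:
bore=shift 1: (7,3,2,5,8,6,4) (7,3,2,6,8,4,5) (7,3,2,6,8,5,4) (7,4,2,5,8,6,3) (7,4,2,6,8,3,5) (7,4,2,6,8,5,3) (7,4,3,6,8,2,5) (7,5,2,4,8,6,3) (7,5,2,6,8,3,4) (7,5,2,6,8,4,3) (7,5,3,6,8,2,4) (7,5,4,6,8,2,3) (7,6,2,4,8,5,3) (7,6,2,5,8,3,4) (7,6,2,5,8,4,3) (7,6,3,5,8,2,4) (7,6,4,5,8,2,3) — 17.
bore=shift 2: (7,3,1,5,8,6,4) (7,3,1,6,8,4,5) (7,3,1,6,8,5,4) (7,4,1,5,8,6,3) (7,4,1,6,8,3,5) (7,4,1,6,8,5,3) (7,4,3,6,8,1,5) (7,5,1,4,8,6,3) (7,5,1,6,8,3,4) (7,5,1,6,8,4,3) (7,5,3,6,8,1,4) (7,5,4,6,8,1,3) (7,6,1,4,8,5,3) (7,6,1,5,8,3,4) (7,6,1,5,8,4,3) (7,6,3,5,8,1,4) (7,6,4,5,8,1,3) — 17.
bore=shift 3: (7,2,1,5,8,6,4) (7,2,1,6,8,4,5) (7,2,1,6,8,5,4) (7,4,1,6,8,2,5) (7,4,2,6,8,1,5) (7,5,1,6,8,2,4) (7,5,2,6,8,1,4) (7,6,1,5,8,2,4) (7,6,2,5,8,1,4) — 9.
bore=shift 4: (7,2,1,6,8,3,5) (7,3,1,6,8,2,5) (7,3,2,6,8,1,5) — 3.
Summing: 17 + 17 + 9 + 3 = 46.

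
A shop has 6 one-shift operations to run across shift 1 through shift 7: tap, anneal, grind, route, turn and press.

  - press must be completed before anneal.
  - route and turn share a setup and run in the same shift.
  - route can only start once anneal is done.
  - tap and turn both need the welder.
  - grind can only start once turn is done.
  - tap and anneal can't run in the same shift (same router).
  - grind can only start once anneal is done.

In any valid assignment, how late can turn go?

Turn must be in the same shift as route, which can't be before shift 3, so turn is at least shift 3; downstream work caps turn at shift 6.
turn at shift 6 is achievable: grind -> shift 7, tap -> shift 1, route -> shift 6, press -> shift 1, turn -> shift 6, anneal -> shift 2.

shift 6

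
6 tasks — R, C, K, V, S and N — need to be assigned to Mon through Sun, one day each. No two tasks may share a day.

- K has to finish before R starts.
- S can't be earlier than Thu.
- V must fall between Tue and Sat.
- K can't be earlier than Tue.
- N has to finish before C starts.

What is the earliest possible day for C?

Tue

Precedence pushes C to at least Tue.
C at Tue is achievable: C=Tue, S=Thu, R=Sat, K=Fri, N=Mon, V=Wed.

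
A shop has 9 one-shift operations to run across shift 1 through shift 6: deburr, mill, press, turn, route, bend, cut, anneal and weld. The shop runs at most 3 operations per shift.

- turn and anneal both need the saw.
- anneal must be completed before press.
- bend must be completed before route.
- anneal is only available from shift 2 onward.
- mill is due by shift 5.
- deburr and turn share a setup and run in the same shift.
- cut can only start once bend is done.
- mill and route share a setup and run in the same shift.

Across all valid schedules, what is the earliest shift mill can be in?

Mill must be in the same shift as route, which can't be before shift 2, so mill is at least shift 2; mill's own window allows nothing later than shift 5.
mill at shift 2 is achievable: cut=shift 3, mill=shift 2, route=shift 2, anneal=shift 2, bend=shift 1, turn=shift 1, press=shift 3, weld=shift 3, deburr=shift 1.

shift 2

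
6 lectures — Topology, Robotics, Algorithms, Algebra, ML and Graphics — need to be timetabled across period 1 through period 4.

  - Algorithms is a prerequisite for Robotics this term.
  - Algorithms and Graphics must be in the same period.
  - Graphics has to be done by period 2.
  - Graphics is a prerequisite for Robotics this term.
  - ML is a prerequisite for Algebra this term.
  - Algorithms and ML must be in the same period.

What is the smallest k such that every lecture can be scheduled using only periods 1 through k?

2

The precedence chain requires at least 2 distinct periods.
2 works (last occupied period: period 2): for example ML in period 1, Algebra in period 2, Robotics in period 2, Topology in period 1, Algorithms in period 1, Graphics in period 1.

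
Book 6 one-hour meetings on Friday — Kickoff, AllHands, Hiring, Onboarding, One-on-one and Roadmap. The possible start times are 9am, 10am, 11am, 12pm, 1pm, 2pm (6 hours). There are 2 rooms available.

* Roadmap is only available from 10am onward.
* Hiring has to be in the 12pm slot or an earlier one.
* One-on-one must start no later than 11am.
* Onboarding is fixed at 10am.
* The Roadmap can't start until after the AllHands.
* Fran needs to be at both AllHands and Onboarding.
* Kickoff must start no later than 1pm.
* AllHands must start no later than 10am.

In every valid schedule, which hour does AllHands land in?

AllHands's window is 9am–10am.
Onboarding is fixed at 10am, and AllHands can't share a hour with Onboarding.
So AllHands must be 9am.

9am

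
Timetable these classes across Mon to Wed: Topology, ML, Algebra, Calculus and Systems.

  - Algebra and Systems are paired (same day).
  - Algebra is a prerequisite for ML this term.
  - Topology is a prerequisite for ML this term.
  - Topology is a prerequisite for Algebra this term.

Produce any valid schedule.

Calculus -> Mon, ML -> Wed, Algebra -> Tue, Topology -> Mon, Systems -> Tue

Checking: Algebra(Tue) before ML(Wed); Topology(Mon) before ML(Wed); Topology(Mon) before Algebra(Tue); Algebra = Systems = Tue.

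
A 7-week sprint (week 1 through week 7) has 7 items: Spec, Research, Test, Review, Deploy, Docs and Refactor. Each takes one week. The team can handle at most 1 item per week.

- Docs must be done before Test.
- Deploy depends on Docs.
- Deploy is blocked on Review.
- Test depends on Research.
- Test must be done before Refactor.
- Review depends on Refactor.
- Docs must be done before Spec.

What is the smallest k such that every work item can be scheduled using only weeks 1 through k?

The precedence chain requires at least 5 distinct weeks.
With at most 1 per week and 7 work items, at least 7 weeks are needed.
7 works (last occupied week: week 7): for example Research=week 2, Spec=week 7, Docs=week 1, Deploy=week 6, Test=week 3, Refactor=week 4, Review=week 5.

7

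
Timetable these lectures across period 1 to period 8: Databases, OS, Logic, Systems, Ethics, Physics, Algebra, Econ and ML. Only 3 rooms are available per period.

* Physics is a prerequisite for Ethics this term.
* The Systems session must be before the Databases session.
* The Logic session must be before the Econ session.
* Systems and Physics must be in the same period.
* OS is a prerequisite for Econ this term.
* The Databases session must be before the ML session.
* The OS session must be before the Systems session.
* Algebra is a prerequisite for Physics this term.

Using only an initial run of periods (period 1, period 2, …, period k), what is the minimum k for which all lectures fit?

4

The precedence chain requires at least 4 distinct periods.
With at most 3 per period and 9 lectures, at least 3 periods are needed.
4 works (last occupied period: period 4): for example Econ=period 2; Databases=period 3; Systems=period 2; Ethics=period 3; Logic=period 1; Physics=period 2; ML=period 4; Algebra=period 1; OS=period 1.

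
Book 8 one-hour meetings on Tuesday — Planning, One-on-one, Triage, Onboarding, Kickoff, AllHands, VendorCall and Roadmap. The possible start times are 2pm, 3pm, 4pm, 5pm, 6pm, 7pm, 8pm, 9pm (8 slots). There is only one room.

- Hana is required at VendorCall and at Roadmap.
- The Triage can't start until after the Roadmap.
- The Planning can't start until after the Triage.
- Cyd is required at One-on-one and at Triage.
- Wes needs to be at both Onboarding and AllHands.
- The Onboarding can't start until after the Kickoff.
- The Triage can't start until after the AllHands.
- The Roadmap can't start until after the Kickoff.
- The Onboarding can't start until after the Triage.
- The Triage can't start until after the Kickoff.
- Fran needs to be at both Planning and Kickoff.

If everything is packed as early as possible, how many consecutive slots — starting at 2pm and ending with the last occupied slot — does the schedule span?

8

The precedence chain requires at least 4 distinct slots.
With at most 1 per slot and 8 meetings, at least 8 slots are needed.
8 works (last occupied slot: 9pm): for example AllHands -> 4pm; Onboarding -> 6pm; Kickoff -> 2pm; One-on-one -> 8pm; Planning -> 7pm; Triage -> 5pm; Roadmap -> 3pm; VendorCall -> 9pm.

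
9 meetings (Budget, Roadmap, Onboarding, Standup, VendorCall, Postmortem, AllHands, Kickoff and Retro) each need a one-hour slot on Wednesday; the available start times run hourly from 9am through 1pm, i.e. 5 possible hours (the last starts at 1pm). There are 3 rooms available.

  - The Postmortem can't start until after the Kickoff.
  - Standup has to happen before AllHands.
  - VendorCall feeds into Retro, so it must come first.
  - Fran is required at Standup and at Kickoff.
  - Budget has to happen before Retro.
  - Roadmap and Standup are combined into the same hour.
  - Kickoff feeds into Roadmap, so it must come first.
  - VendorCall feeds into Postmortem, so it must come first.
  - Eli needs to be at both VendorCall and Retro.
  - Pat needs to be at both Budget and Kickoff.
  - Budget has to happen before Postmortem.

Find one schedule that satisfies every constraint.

Retro=10am; Roadmap=11am; Onboarding=9am; AllHands=12pm; VendorCall=9am; Kickoff=10am; Standup=11am; Postmortem=11am; Budget=9am

Checking: Budget(9am) before Postmortem(11am); Standup(11am) before AllHands(12pm); Kickoff(10am) before Postmortem(11am); VendorCall(9am) before Postmortem(11am); Budget(9am) before Retro(10am); VendorCall(9am) before Retro(10am); Kickoff(10am) before Roadmap(11am); VendorCall(9am) != Retro(10am); Standup(11am) != Kickoff(10am); Budget(9am) != Kickoff(10am); Roadmap = Standup = 11am; max 3 per hour (cap 3).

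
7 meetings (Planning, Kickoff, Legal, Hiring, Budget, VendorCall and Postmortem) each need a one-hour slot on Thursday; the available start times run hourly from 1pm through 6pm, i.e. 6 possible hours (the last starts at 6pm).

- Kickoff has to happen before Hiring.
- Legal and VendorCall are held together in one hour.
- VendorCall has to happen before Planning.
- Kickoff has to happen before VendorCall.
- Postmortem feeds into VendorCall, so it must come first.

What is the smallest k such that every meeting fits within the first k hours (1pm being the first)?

The precedence chain requires at least 3 distinct hours.
3 works (last occupied hour: 3pm): for example VendorCall -> 2pm; Budget -> 1pm; Kickoff -> 1pm; Postmortem -> 1pm; Planning -> 3pm; Hiring -> 2pm; Legal -> 2pm.

3 hours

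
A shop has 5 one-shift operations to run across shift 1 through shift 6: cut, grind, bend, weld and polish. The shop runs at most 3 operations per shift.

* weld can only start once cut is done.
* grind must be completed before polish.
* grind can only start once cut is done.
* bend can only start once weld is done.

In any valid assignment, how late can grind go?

shift 5

Precedence pushes grind to at least shift 2; downstream work caps grind at shift 5.
grind at shift 5 is achievable: bend=shift 3; polish=shift 6; weld=shift 2; grind=shift 5; cut=shift 1.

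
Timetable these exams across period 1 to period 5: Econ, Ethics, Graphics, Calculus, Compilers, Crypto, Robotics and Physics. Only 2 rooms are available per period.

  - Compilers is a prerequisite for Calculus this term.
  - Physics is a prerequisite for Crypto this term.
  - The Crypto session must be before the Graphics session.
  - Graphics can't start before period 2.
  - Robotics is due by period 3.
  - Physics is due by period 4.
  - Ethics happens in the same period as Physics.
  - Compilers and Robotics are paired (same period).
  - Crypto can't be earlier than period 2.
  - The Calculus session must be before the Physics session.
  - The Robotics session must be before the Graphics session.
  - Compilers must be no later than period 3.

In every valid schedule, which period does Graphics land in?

period 5

Graphics is available from period 2; precedence pushes Graphics to at least period 5.
So Graphics is pinned to period 5.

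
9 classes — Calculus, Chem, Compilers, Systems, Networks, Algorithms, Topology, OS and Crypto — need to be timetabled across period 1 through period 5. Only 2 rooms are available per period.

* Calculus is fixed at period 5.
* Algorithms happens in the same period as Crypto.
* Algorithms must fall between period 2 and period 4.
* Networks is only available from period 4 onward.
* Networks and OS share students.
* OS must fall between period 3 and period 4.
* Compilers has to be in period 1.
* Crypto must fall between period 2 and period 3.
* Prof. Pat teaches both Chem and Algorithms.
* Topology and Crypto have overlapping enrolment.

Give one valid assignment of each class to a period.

Algorithms -> period 2; Topology -> period 4; OS -> period 3; Compilers -> period 1; Chem -> period 1; Networks -> period 4; Systems -> period 3; Crypto -> period 2; Calculus -> period 5

Checking: Networks(period 4) != OS(period 3); Topology(period 4) != Crypto(period 2); Chem(period 1) != Algorithms(period 2); Algorithms = Crypto = period 2; Networks=period 4 in [period 4,period 5]; Crypto=period 2 in [period 2,period 3]; Calculus=period 5 in [period 5,period 5]; Compilers=period 1 in [period 1,period 1]; OS=period 3 in [period 3,period 4]; Algorithms=period 2 in [period 2,period 4]; max 2 per period (cap 2).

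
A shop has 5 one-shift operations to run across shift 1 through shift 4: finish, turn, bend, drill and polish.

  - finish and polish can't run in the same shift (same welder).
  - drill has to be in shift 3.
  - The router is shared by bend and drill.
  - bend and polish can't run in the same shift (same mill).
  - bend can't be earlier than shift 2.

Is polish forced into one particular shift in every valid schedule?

polish can be shift 1 (e.g. turn in shift 1; bend in shift 2; polish in shift 1; finish in shift 2; drill in shift 3) or shift 2 (e.g. finish=shift 1; bend=shift 4; drill=shift 3; polish=shift 2; turn=shift 1).

No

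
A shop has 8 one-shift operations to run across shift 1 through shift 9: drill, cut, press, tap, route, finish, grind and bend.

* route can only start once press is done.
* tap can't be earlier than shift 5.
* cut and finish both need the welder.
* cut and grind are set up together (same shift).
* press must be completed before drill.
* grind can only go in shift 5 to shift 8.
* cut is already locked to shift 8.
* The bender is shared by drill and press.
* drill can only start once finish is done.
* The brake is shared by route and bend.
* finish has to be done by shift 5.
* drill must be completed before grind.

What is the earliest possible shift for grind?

Grind is available from shift 5; grind must be in the same shift as cut, which can't be before shift 8, so grind is at least shift 8; grind's own window allows nothing later than shift 8.
grind at shift 8 is achievable: press in shift 1, route in shift 2, bend in shift 1, drill in shift 2, tap in shift 5, grind in shift 8, finish in shift 1, cut in shift 8.

shift 8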